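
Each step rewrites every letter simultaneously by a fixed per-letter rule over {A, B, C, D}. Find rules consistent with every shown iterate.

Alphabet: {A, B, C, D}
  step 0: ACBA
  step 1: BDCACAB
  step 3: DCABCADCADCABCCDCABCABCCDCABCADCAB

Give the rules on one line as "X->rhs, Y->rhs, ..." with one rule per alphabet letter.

A->B, B->CA, C->DCA, D->BCC

  step 0 ⇒ step 1: ACBA ⇒ B·DCA·CA·B
    A ↦ B
    B ↦ CA
    C ↦ DCA
    D ↦ BCC  (constrained at step 1)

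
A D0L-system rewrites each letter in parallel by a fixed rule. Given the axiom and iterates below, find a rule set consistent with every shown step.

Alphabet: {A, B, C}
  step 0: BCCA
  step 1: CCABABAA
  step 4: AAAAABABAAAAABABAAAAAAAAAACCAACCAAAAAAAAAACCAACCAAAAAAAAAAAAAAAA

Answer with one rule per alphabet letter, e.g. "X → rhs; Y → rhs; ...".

  step 0 ⇒ step 1: BCCA ⇒ CC·AB·AB·AA
    A ↦ AA
    B ↦ CC
    C ↦ AB

A->AA, B->CC, C->AB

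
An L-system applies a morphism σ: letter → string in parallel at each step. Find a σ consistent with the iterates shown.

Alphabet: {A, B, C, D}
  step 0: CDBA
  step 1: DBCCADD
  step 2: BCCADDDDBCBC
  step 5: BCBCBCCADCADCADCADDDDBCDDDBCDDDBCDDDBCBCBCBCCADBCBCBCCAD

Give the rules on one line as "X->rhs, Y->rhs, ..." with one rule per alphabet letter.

A->DD, B->CA, C->D, D->BC

  step 1 ⇒ step 2: DBCCADD ⇒ BC·CA·D·D·DD·BC·BC
    A ↦ DD
    B ↦ CA
    C ↦ D
    D ↦ BC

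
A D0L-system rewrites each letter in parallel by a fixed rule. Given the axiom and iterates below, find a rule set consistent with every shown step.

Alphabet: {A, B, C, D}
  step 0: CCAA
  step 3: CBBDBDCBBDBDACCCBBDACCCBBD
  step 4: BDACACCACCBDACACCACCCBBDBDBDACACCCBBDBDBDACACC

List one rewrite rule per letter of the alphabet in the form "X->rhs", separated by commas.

A->CB, B->AC, C->BD, D->C

  step 3 ⇒ step 4: CBBDBDCBBDBDACCCBBDACCCBBD ⇒ BD·AC·AC·C·AC·C·BD·AC·AC·C·AC·C·CB·BD·BD·BD·AC·AC·C·CB·BD·BD·BD·AC·AC·C
    A ↦ CB
    B ↦ AC
    C ↦ BD
    D ↦ C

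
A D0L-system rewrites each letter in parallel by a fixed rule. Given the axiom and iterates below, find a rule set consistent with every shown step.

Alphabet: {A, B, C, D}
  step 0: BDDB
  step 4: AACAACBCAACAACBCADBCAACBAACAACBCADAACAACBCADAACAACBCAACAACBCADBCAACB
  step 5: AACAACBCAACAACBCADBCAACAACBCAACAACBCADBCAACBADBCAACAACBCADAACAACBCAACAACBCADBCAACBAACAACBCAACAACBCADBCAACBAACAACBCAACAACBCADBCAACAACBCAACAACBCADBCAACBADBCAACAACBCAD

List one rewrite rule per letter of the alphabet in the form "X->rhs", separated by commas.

  step 4 ⇒ step 5: AACAACBCAACAACBCADBCAACBAACAACBCADAACAACBCADAACAACBCAACAACBCADBCAACB ⇒ AAC·AAC·BC·AAC·AAC·BC·AD·BC·AAC·AAC·BC·AAC·AAC·BC·AD·BC·AAC·B·AD·BC·AAC·AAC·BC·AD·AAC·AAC·BC·AAC·AAC·BC·AD·BC·AAC·B·AAC·AAC·BC·AAC·AAC·BC·AD·BC·AAC·B·AAC·AAC·BC·AAC·AAC·BC·AD·BC·AAC·AAC·BC·AAC·AAC·BC·AD·BC·AAC·B·AD·BC·AAC·AAC·BC·AD
    A ↦ AAC
    B ↦ AD
    C ↦ BC
    D ↦ B

A->AAC, B->AD, C->BC, D->B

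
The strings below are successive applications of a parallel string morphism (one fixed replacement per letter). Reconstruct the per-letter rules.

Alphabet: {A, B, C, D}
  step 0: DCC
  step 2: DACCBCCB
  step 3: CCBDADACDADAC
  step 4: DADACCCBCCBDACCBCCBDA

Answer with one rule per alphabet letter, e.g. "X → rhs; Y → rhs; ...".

A->CB, B->C, C->DA, D->C

  step 3 ⇒ step 4: CCBDADACDADAC ⇒ DA·DA·C·C·CB·C·CB·DA·C·CB·C·CB·DA
    A ↦ CB
    B ↦ C
    C ↦ DA
    D ↦ C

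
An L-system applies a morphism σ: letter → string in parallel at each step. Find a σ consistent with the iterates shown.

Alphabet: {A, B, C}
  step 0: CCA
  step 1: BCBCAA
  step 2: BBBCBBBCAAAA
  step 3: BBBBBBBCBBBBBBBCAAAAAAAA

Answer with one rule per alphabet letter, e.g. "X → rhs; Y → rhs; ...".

A->AA, B->BB, C->BC

  step 2 ⇒ step 3: BBBCBBBCAAAA ⇒ BB·BB·BB·BC·BB·BB·BB·BC·AA·AA·AA·AA
    A ↦ AA
    B ↦ BB
    C ↦ BC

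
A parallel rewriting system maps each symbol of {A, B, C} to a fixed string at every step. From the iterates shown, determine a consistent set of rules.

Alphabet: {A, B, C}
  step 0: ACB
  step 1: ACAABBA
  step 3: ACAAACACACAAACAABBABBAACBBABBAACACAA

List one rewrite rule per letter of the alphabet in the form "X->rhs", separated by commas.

A->AC, B->BBA, C->AA

  step 0 ⇒ step 1: ACB ⇒ AC·AA·BBA
    A ↦ AC
    B ↦ BBA
    C ↦ AA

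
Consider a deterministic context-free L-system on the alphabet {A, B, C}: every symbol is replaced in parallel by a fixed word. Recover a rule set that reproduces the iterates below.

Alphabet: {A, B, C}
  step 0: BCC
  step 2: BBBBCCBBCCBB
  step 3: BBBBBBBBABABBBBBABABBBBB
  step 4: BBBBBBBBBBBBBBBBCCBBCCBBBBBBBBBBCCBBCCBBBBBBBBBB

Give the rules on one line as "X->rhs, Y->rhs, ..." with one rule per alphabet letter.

A->CC, B->BB, C->AB

  step 3 ⇒ step 4: BBBBBBBBABABBBBBABABBBBB ⇒ BB·BB·BB·BB·BB·BB·BB·BB·CC·BB·CC·BB·BB·BB·BB·BB·CC·BB·CC·BB·BB·BB·BB·BB
    A ↦ CC
    B ↦ BB
  step 2 ⇒ step 3: BBBBCCBBCCBB ⇒ BB·BB·BB·BB·AB·AB·BB·BB·AB·AB·BB·BB
    C ↦ AB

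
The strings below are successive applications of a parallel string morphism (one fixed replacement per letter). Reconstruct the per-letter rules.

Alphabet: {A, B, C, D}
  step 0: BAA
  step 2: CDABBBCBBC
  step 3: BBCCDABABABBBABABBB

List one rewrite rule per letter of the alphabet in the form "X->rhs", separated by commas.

  step 2 ⇒ step 3: CDABBBCBBC ⇒ BB·C·CD·AB·AB·AB·BB·AB·AB·BB
    A ↦ CD
    B ↦ AB
    C ↦ BB
    D ↦ C

A->CD, B->AB, C->BB, D->C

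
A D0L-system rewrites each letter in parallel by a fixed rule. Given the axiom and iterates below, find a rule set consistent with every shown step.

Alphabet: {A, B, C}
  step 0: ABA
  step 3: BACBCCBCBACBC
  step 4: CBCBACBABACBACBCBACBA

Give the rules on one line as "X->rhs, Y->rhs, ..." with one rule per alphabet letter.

A->BC, B->C, C->BA

  step 3 ⇒ step 4: BACBCCBCBACBC ⇒ C·BC·BA·C·BA·BA·C·BA·C·BC·BA·C·BA
    A ↦ BC
    B ↦ C
    C ↦ BA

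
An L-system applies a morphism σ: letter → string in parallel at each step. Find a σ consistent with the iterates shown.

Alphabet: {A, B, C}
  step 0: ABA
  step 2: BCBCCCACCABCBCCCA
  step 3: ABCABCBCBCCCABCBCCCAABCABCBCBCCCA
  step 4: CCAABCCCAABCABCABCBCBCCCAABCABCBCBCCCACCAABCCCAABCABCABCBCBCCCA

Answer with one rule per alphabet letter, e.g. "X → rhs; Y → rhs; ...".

A->CCA, B->A, C->BC

  step 3 ⇒ step 4: ABCABCBCBCCCABCBCCCAABCABCBCBCCCA ⇒ CCA·A·BC·CCA·A·BC·A·BC·A·BC·BC·BC·CCA·A·BC·A·BC·BC·BC·CCA·CCA·A·BC·CCA·A·BC·A·BC·A·BC·BC·BC·CCA
    A ↦ CCA
    B ↦ A
    C ↦ BC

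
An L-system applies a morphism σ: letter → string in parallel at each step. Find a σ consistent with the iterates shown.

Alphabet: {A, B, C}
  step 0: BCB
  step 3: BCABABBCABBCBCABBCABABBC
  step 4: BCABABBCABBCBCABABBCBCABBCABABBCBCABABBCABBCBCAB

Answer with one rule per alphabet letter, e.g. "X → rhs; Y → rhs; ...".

  step 3 ⇒ step 4: BCABABBCABBCBCABBCABABBC ⇒ BC·AB·AB·BC·AB·BC·BC·AB·AB·BC·BC·AB·BC·AB·AB·BC·BC·AB·AB·BC·AB·BC·BC·AB
    A ↦ AB
    B ↦ BC
    C ↦ AB

A->AB, B->BC, C->AB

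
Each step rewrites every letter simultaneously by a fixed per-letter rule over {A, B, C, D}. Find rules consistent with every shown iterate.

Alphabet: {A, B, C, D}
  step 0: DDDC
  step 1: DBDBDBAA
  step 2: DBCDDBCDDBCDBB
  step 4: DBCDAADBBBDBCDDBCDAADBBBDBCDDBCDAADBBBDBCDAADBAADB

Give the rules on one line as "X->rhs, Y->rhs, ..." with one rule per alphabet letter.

  step 1 ⇒ step 2: DBDBDBAA ⇒ DB·CD·DB·CD·DB·CD·B·B
    A ↦ B
    B ↦ CD
    D ↦ DB
  step 0 ⇒ step 1: DDDC ⇒ DB·DB·DB·AA
    C ↦ AA

A->B, B->CD, C->AA, D->DB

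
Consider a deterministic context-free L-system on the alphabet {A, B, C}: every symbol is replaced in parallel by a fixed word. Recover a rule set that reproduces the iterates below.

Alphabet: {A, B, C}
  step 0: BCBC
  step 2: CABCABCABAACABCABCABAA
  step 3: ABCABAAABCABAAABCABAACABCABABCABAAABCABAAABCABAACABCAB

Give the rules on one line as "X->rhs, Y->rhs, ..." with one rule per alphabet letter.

A->CAB, B->AA, C->AB

  step 2 ⇒ step 3: CABCABCABAACABCABCABAA ⇒ AB·CAB·AA·AB·CAB·AA·AB·CAB·AA·CAB·CAB·AB·CAB·AA·AB·CAB·AA·AB·CAB·AA·CAB·CAB
    A ↦ CAB
    B ↦ AA
    C ↦ AB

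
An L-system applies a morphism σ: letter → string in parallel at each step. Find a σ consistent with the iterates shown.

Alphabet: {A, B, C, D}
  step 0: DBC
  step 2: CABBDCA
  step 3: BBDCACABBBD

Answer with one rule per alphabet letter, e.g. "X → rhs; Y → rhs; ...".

  step 2 ⇒ step 3: CABBDCA ⇒ B·BD·CA·CA·B·B·BD
    A ↦ BD
    B ↦ CA
    C ↦ B
    D ↦ B

A->BD, B->CA, C->B, D->B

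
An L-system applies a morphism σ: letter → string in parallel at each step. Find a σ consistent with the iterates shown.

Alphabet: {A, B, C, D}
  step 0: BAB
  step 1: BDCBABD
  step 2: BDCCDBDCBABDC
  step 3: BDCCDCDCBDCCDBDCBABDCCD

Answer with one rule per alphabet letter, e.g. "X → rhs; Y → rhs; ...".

A->CBA, B->BD, C->CD, D->C

  step 2 ⇒ step 3: BDCCDBDCBABDC ⇒ BD·C·CD·CD·C·BD·C·CD·BD·CBA·BD·C·CD
    A ↦ CBA
    B ↦ BD
    C ↦ CD
    D ↦ C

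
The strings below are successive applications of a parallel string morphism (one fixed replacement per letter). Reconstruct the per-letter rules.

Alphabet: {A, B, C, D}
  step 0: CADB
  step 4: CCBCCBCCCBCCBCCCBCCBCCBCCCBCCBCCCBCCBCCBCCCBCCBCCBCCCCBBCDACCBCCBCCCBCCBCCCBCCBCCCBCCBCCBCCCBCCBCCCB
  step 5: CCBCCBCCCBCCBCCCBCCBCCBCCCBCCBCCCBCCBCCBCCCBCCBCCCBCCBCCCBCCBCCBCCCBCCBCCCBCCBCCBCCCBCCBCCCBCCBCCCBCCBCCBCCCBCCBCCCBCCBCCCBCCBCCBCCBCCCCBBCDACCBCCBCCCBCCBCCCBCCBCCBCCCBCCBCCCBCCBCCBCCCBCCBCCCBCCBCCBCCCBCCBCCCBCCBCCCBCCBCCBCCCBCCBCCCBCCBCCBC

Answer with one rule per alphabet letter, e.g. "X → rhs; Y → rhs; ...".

  step 4 ⇒ step 5: CCBCCBCCCBCCBCCCBCCBCCBCCCBCCBCCCBCCBCCBCCCBCCBCCBCCCCBBCDACCBCCBCCCBCCBCCCBCCBCCCBCCBCCBCCCBCCBCCCB ⇒ CCB·CCB·C·CCB·CCB·C·CCB·CCB·CCB·C·CCB·CCB·C·CCB·CCB·CCB·C·CCB·CCB·C·CCB·CCB·C·CCB·CCB·CCB·C·CCB·CCB·C·CCB·CCB·CCB·C·CCB·CCB·C·CCB·CCB·C·CCB·CCB·CCB·C·CCB·CCB·C·CCB·CCB·C·CCB·CCB·CCB·CCB·C·C·CCB·BC·DA·CCB·CCB·C·CCB·CCB·C·CCB·CCB·CCB·C·CCB·CCB·C·CCB·CCB·CCB·C·CCB·CCB·C·CCB·CCB·CCB·C·CCB·CCB·C·CCB·CCB·C·CCB·CCB·CCB·C·CCB·CCB·C·CCB·CCB·CCB·C
    A ↦ DA
    B ↦ C
    C ↦ CCB
    D ↦ BC

A->DA, B->C, C->CCB, D->BC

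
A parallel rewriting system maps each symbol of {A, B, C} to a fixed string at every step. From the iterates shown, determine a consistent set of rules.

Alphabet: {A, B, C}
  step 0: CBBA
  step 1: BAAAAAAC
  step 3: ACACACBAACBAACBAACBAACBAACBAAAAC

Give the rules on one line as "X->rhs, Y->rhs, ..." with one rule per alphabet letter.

  step 0 ⇒ step 1: CBBA ⇒ BA·AA·AA·AC
    A ↦ AC
    B ↦ AA
    C ↦ BA

A->AC, B->AA, C->BA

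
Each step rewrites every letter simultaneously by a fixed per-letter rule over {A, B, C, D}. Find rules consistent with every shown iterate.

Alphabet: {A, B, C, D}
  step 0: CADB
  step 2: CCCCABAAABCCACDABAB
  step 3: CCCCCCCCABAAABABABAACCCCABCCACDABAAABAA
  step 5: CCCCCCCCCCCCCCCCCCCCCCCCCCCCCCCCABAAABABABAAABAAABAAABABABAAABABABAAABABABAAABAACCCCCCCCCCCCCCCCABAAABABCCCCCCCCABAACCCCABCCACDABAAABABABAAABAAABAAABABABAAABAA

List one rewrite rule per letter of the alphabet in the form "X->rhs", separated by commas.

  step 2 ⇒ step 3: CCCCABAAABCCACDABAB ⇒ CC·CC·CC·CC·AB·AA·AB·AB·AB·AA·CC·CC·AB·CC·ACD·AB·AA·AB·AA
    A ↦ AB
    B ↦ AA
    C ↦ CC
    D ↦ ACD

A->AB, B->AA, C->CC, D->ACD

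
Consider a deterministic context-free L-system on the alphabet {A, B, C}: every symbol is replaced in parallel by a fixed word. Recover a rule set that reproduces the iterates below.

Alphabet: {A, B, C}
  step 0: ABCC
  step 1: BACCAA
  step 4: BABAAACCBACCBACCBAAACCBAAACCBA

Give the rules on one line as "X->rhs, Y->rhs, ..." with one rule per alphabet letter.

A->BA, B->CC, C->A

  step 0 ⇒ step 1: ABCC ⇒ BA·CC·A·A
    A ↦ BA
    B ↦ CC
    C ↦ A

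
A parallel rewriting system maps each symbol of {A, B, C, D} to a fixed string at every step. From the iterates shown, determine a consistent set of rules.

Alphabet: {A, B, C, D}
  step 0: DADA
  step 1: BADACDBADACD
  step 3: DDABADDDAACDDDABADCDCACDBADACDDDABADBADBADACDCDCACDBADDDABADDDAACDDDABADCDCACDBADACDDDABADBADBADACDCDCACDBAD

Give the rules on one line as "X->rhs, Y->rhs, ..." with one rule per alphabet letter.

A->ACD, B->CDC, C->DDA, D->BAD

  step 0 ⇒ step 1: DADA ⇒ BAD·ACD·BAD·ACD
    A ↦ ACD
    D ↦ BAD
    B ↦ CDC  (constrained at step 1)
    C ↦ DDA  (constrained at step 1)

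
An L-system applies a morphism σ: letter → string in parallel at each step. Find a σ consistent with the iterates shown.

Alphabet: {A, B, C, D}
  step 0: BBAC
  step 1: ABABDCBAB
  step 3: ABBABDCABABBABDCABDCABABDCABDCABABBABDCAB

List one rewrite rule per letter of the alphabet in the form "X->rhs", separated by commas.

A->DC, B->AB, C->BAB, D->AB

  step 0 ⇒ step 1: BBAC ⇒ AB·AB·DC·BAB
    A ↦ DC
    B ↦ AB
    C ↦ BAB
    D ↦ AB  (constrained at step 1)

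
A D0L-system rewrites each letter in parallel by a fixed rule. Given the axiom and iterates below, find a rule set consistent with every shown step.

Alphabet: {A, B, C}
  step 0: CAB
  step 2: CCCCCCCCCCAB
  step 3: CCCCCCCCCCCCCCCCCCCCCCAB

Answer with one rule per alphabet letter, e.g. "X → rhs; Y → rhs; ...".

A->CC, B->AB, C->CC

  step 2 ⇒ step 3: CCCCCCCCCCAB ⇒ CC·CC·CC·CC·CC·CC·CC·CC·CC·CC·CC·AB
    A ↦ CC
    B ↦ AB
    C ↦ CC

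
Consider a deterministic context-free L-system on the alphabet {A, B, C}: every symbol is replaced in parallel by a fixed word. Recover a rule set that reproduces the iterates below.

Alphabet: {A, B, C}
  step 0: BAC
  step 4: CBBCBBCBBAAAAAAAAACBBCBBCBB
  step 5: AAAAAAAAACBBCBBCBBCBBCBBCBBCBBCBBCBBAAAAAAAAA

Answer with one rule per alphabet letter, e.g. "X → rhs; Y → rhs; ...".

  step 4 ⇒ step 5: CBBCBBCBBAAAAAAAAACBBCBBCBB ⇒ A·A·A·A·A·A·A·A·A·CBB·CBB·CBB·CBB·CBB·CBB·CBB·CBB·CBB·A·A·A·A·A·A·A·A·A
    A ↦ CBB
    B ↦ A
    C ↦ A

A->CBB, B->A, C->A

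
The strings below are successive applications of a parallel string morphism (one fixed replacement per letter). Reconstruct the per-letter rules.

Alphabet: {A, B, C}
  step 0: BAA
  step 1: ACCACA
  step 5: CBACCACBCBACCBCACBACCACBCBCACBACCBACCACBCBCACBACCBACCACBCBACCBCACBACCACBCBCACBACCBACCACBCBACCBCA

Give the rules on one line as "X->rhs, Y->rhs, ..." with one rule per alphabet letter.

  step 0 ⇒ step 1: BAA ⇒ AC·CA·CA
    A ↦ CA
    B ↦ AC
    C ↦ CB  (constrained at step 1)

A->CA, B->AC, C->CB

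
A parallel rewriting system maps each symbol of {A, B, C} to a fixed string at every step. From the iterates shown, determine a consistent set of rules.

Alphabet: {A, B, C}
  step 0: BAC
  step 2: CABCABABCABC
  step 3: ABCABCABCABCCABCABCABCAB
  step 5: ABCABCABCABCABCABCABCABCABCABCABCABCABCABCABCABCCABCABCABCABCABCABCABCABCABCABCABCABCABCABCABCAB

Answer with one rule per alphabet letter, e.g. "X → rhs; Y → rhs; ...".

  step 2 ⇒ step 3: CABCABABCABC ⇒ AB·C·ABC·AB·C·ABC·C·ABC·AB·C·ABC·AB
    A ↦ C
    B ↦ ABC
    C ↦ AB

A->C, B->ABC, C->AB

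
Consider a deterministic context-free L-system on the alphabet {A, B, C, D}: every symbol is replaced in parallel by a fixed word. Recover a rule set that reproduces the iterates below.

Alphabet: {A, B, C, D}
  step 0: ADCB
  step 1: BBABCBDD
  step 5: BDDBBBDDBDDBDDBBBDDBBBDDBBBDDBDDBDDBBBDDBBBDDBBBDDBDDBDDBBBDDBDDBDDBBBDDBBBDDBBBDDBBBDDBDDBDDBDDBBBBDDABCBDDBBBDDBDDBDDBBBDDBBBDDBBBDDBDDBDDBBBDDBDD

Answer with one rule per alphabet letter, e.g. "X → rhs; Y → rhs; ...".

  step 0 ⇒ step 1: ADCB ⇒ B·B·ABC·BDD
    A ↦ B
    B ↦ BDD
    C ↦ ABC
    D ↦ B

A->B, B->BDD, C->ABC, D->B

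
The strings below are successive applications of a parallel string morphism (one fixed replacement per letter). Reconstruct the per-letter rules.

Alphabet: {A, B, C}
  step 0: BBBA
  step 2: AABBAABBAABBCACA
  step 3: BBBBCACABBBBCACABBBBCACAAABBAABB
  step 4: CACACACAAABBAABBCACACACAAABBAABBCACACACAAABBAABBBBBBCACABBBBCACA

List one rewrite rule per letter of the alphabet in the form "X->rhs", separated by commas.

A->BB, B->CA, C->AA

  step 3 ⇒ step 4: BBBBCACABBBBCACABBBBCACAAABBAABB ⇒ CA·CA·CA·CA·AA·BB·AA·BB·CA·CA·CA·CA·AA·BB·AA·BB·CA·CA·CA·CA·AA·BB·AA·BB·BB·BB·CA·CA·BB·BB·CA·CA
    A ↦ BB
    B ↦ CA
    C ↦ AA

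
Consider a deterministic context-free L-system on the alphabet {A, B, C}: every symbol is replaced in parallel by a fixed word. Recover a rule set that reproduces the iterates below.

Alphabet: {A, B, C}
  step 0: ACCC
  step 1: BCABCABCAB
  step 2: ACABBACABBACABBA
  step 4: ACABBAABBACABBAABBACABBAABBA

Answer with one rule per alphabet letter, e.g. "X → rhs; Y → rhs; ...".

  step 1 ⇒ step 2: BCABCABCAB ⇒ A·CAB·B·A·CAB·B·A·CAB·B·A
    A ↦ B
    B ↦ A
    C ↦ CAB

A->B, B->A, C->CAB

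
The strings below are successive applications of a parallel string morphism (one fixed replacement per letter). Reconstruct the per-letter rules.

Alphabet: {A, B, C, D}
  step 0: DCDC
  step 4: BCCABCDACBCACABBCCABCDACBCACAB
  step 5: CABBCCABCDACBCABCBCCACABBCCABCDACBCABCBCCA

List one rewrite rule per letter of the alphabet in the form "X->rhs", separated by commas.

A->C, B->CA, C->B, D->CDA

  step 4 ⇒ step 5: BCCABCDACBCACABBCCABCDACBCACAB ⇒ CA·B·B·C·CA·B·CDA·C·B·CA·B·C·B·C·CA·CA·B·B·C·CA·B·CDA·C·B·CA·B·C·B·C·CA
    A ↦ C
    B ↦ CA
    C ↦ B
    D ↦ CDA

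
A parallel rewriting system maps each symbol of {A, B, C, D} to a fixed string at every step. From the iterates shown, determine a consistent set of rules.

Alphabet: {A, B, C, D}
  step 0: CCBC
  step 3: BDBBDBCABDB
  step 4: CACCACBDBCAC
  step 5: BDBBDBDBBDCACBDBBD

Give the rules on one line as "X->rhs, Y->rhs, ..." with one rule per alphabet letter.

  step 4 ⇒ step 5: CACCACBDBCAC ⇒ BD·B·BD·BD·B·BD·C·A·C·BD·B·BD
    A ↦ B
    B ↦ C
    C ↦ BD
    D ↦ A

A->B, B->C, C->BD, D->A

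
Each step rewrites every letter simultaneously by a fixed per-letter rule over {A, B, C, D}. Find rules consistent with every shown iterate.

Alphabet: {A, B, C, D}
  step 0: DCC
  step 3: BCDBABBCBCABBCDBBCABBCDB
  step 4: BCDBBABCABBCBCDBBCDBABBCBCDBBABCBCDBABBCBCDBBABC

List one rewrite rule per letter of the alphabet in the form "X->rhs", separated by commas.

A->AB, B->BC, C->DB, D->BA

  step 3 ⇒ step 4: BCDBABBCBCABBCDBBCABBCDB ⇒ BC·DB·BA·BC·AB·BC·BC·DB·BC·DB·AB·BC·BC·DB·BA·BC·BC·DB·AB·BC·BC·DB·BA·BC
    A ↦ AB
    B ↦ BC
    C ↦ DB
    D ↦ BA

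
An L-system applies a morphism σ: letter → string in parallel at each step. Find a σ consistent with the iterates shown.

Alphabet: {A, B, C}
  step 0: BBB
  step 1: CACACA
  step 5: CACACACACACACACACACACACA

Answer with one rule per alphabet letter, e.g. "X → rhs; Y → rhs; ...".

A->B, B->CA, C->B

  step 0 ⇒ step 1: BBB ⇒ CA·CA·CA
    B ↦ CA
    A ↦ B  (constrained at step 1)
    C ↦ B  (constrained at step 1)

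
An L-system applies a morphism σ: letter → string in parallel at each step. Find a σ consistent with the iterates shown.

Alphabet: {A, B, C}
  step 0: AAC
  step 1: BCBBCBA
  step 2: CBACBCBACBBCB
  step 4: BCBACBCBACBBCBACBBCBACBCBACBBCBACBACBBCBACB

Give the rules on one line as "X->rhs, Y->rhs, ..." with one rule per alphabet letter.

  step 1 ⇒ step 2: BCBBCBA ⇒ CB·A·CB·CB·A·CB·BCB
    A ↦ BCB
    B ↦ CB
    C ↦ A

A->BCB, B->CB, C->A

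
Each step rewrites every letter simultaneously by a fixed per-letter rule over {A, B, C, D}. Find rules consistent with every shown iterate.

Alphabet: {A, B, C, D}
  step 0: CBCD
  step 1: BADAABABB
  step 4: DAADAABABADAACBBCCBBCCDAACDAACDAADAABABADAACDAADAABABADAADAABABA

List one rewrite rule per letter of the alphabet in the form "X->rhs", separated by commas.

A->C, B->DAA, C->BA, D->BB

  step 0 ⇒ step 1: CBCD ⇒ BA·DAA·BA·BB
    B ↦ DAA
    C ↦ BA
    D ↦ BB
    A ↦ C  (constrained at step 1)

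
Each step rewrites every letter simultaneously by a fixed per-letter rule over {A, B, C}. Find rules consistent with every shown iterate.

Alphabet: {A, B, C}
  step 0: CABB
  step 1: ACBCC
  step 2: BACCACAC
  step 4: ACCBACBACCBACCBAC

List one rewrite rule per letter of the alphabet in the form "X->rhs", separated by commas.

  step 1 ⇒ step 2: ACBCC ⇒ B·AC·C·AC·AC
    A ↦ B
    B ↦ C
    C ↦ AC

A->B, B->C, C->AC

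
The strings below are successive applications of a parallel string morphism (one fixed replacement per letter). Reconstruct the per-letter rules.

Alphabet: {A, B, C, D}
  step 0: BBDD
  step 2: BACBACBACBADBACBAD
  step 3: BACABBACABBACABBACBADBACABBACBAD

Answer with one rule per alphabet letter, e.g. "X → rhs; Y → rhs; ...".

  step 2 ⇒ step 3: BACBACBACBADBACBAD ⇒ BA·C·AB·BA·C·AB·BA·C·AB·BA·C·BAD·BA·C·AB·BA·C·BAD
    A ↦ C
    B ↦ BA
    C ↦ AB
    D ↦ BAD

A->C, B->BA, C->AB, D->BAD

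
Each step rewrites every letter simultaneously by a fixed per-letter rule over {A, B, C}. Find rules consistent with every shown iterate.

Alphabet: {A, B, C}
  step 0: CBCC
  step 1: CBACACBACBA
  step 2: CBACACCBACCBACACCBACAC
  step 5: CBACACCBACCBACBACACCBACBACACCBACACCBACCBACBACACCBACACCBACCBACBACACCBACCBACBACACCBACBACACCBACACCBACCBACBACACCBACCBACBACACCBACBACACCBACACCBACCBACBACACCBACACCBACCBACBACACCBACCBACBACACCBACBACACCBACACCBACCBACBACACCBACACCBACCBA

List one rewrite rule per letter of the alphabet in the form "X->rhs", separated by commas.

A->C, B->CA, C->CBA

  step 1 ⇒ step 2: CBACACBACBA ⇒ CBA·CA·C·CBA·C·CBA·CA·C·CBA·CA·C
    A ↦ C
    B ↦ CA
    C ↦ CBA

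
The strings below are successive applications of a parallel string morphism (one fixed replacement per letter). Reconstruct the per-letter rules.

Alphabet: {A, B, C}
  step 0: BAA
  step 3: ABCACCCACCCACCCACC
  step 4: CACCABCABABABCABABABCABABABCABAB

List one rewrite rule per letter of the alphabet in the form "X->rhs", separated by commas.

  step 3 ⇒ step 4: ABCACCCACCCACCCACC ⇒ C·ACC·AB·C·AB·AB·AB·C·AB·AB·AB·C·AB·AB·AB·C·AB·AB
    A ↦ C
    B ↦ ACC
    C ↦ AB

A->C, B->ACC, C->AB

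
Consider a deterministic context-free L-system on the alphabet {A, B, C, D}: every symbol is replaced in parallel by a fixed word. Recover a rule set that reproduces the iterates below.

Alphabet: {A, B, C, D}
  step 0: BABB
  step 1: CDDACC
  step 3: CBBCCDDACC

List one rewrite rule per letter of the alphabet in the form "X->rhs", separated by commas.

A->DDA, B->C, C->B, D->C

  step 0 ⇒ step 1: BABB ⇒ C·DDA·C·C
    A ↦ DDA
    B ↦ C
    C ↦ B  (constrained at step 1)
    D ↦ C  (constrained at step 1)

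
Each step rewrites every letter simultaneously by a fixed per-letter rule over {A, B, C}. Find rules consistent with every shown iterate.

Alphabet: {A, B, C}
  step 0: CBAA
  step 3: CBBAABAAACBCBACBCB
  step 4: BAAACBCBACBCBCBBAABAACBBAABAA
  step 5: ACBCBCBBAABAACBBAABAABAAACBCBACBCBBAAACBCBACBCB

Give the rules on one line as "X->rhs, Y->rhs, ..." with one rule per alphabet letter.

  step 4 ⇒ step 5: BAAACBCBACBCBCBBAABAACBBAABAA ⇒ A·CB·CB·CB·BA·A·BA·A·CB·BA·A·BA·A·BA·A·A·CB·CB·A·CB·CB·BA·A·A·CB·CB·A·CB·CB
    A ↦ CB
    B ↦ A
    C ↦ BA

A->CB, B->A, C->BA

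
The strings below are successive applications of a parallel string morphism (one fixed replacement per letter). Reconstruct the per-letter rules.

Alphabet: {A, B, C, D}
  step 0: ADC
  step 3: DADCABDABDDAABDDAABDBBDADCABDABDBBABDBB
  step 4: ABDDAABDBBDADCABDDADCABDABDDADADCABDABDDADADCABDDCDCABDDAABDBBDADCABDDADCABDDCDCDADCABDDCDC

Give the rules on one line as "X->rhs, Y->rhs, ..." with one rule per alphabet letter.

A->DA, B->DC, C->BB, D->ABD

  step 3 ⇒ step 4: DADCABDABDDAABDDAABDBBDADCABDABDBBABDBB ⇒ ABD·DA·ABD·BB·DA·DC·ABD·DA·DC·ABD·ABD·DA·DA·DC·ABD·ABD·DA·DA·DC·ABD·DC·DC·ABD·DA·ABD·BB·DA·DC·ABD·DA·DC·ABD·DC·DC·DA·DC·ABD·DC·DC
    A ↦ DA
    B ↦ DC
    C ↦ BB
    D ↦ ABD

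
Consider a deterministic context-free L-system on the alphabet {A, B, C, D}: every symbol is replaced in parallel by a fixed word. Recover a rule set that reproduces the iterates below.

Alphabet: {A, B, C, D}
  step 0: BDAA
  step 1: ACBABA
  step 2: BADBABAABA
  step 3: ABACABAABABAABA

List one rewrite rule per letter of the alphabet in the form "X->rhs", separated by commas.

  step 2 ⇒ step 3: BADBABAABA ⇒ A·BA·C·A·BA·A·BA·BA·A·BA
    A ↦ BA
    B ↦ A
    D ↦ C
  step 1 ⇒ step 2: ACBABA ⇒ BA·DB·A·BA·A·BA
    C ↦ DB

A->BA, B->A, C->DB, D->C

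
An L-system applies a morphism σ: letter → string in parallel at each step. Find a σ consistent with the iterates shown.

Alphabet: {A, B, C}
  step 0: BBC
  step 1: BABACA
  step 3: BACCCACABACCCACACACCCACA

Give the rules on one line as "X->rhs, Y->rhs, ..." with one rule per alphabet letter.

  step 0 ⇒ step 1: BBC ⇒ BA·BA·CA
    B ↦ BA
    C ↦ CA
    A ↦ CC  (constrained at step 1)

A->CC, B->BA, C->CA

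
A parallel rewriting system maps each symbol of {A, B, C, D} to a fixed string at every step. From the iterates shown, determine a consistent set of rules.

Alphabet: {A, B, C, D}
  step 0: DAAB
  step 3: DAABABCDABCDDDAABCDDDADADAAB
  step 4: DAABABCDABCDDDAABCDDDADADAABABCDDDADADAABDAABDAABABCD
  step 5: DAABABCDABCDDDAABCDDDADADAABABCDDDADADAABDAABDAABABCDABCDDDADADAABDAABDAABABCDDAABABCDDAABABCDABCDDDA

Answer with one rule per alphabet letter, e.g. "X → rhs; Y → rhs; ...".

  step 4 ⇒ step 5: DAABABCDABCDDDAABCDDDADADAABABCDDDADADAABDAABDAABABCD ⇒ DA·AB·AB·CD·AB·CD·D·DA·AB·CD·D·DA·DA·DA·AB·AB·CD·D·DA·DA·DA·AB·DA·AB·DA·AB·AB·CD·AB·CD·D·DA·DA·DA·AB·DA·AB·DA·AB·AB·CD·DA·AB·AB·CD·DA·AB·AB·CD·AB·CD·D·DA
    A ↦ AB
    B ↦ CD
    C ↦ D
    D ↦ DA

A->AB, B->CD, C->D, D->DA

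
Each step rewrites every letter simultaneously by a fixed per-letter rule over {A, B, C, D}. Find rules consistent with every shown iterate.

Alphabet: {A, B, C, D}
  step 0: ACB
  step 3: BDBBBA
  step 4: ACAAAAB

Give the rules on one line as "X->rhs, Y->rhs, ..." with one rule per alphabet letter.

  step 3 ⇒ step 4: BDBBBA ⇒ A·CA·A·A·A·B
    A ↦ B
    B ↦ A
    D ↦ CA
    C ↦ DB  (constrained at step 0)

A->B, B->A, C->DB, D->CA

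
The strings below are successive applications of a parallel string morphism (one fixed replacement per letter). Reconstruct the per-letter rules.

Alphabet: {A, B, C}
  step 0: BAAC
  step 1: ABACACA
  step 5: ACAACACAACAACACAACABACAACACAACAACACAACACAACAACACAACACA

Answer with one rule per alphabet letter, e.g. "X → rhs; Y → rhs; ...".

  step 0 ⇒ step 1: BAAC ⇒ AB·AC·AC·A
    A ↦ AC
    B ↦ AB
    C ↦ A

A->AC, B->AB, C->A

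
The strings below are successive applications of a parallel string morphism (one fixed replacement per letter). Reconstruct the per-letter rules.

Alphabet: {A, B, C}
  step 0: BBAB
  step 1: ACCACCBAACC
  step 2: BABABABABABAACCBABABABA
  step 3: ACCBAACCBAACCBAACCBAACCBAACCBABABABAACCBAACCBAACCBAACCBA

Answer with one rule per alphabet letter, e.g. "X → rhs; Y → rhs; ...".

  step 2 ⇒ step 3: BABABABABABAACCBABABABA ⇒ ACC·BA·ACC·BA·ACC·BA·ACC·BA·ACC·BA·ACC·BA·BA·BA·BA·ACC·BA·ACC·BA·ACC·BA·ACC·BA
    A ↦ BA
    B ↦ ACC
    C ↦ BA

A->BA, B->ACC, C->BA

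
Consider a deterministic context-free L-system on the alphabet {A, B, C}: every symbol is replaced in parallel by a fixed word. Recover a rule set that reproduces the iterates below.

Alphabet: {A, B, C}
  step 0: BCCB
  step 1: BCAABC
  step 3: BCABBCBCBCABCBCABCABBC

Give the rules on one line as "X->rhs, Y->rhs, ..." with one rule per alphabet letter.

A->BBC, B->BC, C->A

  step 0 ⇒ step 1: BCCB ⇒ BC·A·A·BC
    B ↦ BC
    C ↦ A
    A ↦ BBC  (constrained at step 1)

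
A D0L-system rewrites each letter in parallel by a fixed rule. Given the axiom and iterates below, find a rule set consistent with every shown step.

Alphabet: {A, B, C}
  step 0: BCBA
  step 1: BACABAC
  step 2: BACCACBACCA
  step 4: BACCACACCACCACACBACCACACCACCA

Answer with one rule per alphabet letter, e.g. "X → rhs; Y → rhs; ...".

  step 1 ⇒ step 2: BACABAC ⇒ BA·C·CA·C·BA·C·CA
    A ↦ C
    B ↦ BA
    C ↦ CA

A->C, B->BA, C->CA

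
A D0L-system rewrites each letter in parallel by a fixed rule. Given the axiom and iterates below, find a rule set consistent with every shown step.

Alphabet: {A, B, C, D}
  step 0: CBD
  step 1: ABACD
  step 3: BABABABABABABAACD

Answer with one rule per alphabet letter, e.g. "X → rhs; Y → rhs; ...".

  step 0 ⇒ step 1: CBD ⇒ A·BA·CD
    B ↦ BA
    C ↦ A
    D ↦ CD
    A ↦ BA  (constrained at step 1)

A->BA, B->BA, C->A, D->CD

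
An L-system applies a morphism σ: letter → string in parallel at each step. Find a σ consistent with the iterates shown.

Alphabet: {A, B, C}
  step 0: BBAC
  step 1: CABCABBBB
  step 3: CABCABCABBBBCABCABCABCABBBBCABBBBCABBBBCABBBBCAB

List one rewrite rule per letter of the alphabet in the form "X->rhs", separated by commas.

  step 0 ⇒ step 1: BBAC ⇒ CAB·CAB·B·BB
    A ↦ B
    B ↦ CAB
    C ↦ BB

A->B, B->CAB, C->BB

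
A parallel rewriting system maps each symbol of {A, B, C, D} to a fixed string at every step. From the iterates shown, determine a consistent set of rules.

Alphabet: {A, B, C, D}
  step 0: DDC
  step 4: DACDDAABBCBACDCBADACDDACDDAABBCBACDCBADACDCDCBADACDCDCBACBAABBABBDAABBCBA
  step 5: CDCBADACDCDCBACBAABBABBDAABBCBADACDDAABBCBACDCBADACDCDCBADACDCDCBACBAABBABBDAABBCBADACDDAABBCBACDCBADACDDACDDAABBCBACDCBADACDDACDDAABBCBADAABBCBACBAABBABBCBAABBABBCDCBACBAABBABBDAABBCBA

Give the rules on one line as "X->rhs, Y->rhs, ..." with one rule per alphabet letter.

A->CBA, B->ABB, C->DA, D->CD

  step 4 ⇒ step 5: DACDDAABBCBACDCBADACDDACDDAABBCBACDCBADACDCDCBADACDCDCBACBAABBABBDAABBCBA ⇒ CD·CBA·DA·CD·CD·CBA·CBA·ABB·ABB·DA·ABB·CBA·DA·CD·DA·ABB·CBA·CD·CBA·DA·CD·CD·CBA·DA·CD·CD·CBA·CBA·ABB·ABB·DA·ABB·CBA·DA·CD·DA·ABB·CBA·CD·CBA·DA·CD·DA·CD·DA·ABB·CBA·CD·CBA·DA·CD·DA·CD·DA·ABB·CBA·DA·ABB·CBA·CBA·ABB·ABB·CBA·ABB·ABB·CD·CBA·CBA·ABB·ABB·DA·ABB·CBA
    A ↦ CBA
    B ↦ ABB
    C ↦ DA
    D ↦ CD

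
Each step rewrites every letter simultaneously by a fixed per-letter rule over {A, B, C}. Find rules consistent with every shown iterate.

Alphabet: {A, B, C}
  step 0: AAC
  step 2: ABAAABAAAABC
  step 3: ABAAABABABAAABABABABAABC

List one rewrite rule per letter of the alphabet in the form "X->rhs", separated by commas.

A->AB, B->AA, C->BC

  step 2 ⇒ step 3: ABAAABAAAABC ⇒ AB·AA·AB·AB·AB·AA·AB·AB·AB·AB·AA·BC
    A ↦ AB
    B ↦ AA
    C ↦ BC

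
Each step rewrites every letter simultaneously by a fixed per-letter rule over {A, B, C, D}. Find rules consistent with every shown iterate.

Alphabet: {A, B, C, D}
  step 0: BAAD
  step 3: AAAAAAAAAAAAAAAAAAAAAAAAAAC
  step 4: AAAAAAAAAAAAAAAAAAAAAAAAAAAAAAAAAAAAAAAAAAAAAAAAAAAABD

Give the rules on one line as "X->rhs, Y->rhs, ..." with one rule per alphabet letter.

  step 3 ⇒ step 4: AAAAAAAAAAAAAAAAAAAAAAAAAAC ⇒ AA·AA·AA·AA·AA·AA·AA·AA·AA·AA·AA·AA·AA·AA·AA·AA·AA·AA·AA·AA·AA·AA·AA·AA·AA·AA·BD
    A ↦ AA
    C ↦ BD
    B ↦ AA  (constrained at step 0)
    D ↦ C  (constrained at step 0)

A->AA, B->AA, C->BD, D->C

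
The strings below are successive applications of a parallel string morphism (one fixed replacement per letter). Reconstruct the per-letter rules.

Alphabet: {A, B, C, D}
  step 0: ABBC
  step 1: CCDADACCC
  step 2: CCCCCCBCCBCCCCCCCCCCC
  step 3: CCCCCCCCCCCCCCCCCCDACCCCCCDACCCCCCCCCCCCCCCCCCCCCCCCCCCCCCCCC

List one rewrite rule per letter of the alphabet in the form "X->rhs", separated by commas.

  step 2 ⇒ step 3: CCCCCCBCCBCCCCCCCCCCC ⇒ CCC·CCC·CCC·CCC·CCC·CCC·DA·CCC·CCC·DA·CCC·CCC·CCC·CCC·CCC·CCC·CCC·CCC·CCC·CCC·CCC
    B ↦ DA
    C ↦ CCC
  step 0 ⇒ step 1: ABBC ⇒ CC·DA·DA·CCC
    A ↦ CC
  step 1 ⇒ step 2: CCDADACCC ⇒ CCC·CCC·B·CC·B·CC·CCC·CCC·CCC
    D ↦ B

A->CC, B->DA, C->CCC, D->B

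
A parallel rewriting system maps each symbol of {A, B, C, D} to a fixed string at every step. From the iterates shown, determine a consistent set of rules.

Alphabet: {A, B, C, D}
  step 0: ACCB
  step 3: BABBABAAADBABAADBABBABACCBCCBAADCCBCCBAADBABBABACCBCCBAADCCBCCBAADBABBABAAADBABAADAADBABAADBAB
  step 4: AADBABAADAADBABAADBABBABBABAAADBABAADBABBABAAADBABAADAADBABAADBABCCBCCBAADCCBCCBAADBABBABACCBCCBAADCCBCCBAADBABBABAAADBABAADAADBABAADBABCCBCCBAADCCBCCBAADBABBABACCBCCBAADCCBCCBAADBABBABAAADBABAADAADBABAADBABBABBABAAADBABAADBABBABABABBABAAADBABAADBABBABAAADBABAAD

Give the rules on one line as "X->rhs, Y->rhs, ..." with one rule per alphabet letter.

A->BAB, B->AAD, C->CCB, D->A

  step 3 ⇒ step 4: BABBABAAADBABAADBABBABACCBCCBAADCCBCCBAADBABBABACCBCCBAADCCBCCBAADBABBABAAADBABAADAADBABAADBAB ⇒ AAD·BAB·AAD·AAD·BAB·AAD·BAB·BAB·BAB·A·AAD·BAB·AAD·BAB·BAB·A·AAD·BAB·AAD·AAD·BAB·AAD·BAB·CCB·CCB·AAD·CCB·CCB·AAD·BAB·BAB·A·CCB·CCB·AAD·CCB·CCB·AAD·BAB·BAB·A·AAD·BAB·AAD·AAD·BAB·AAD·BAB·CCB·CCB·AAD·CCB·CCB·AAD·BAB·BAB·A·CCB·CCB·AAD·CCB·CCB·AAD·BAB·BAB·A·AAD·BAB·AAD·AAD·BAB·AAD·BAB·BAB·BAB·A·AAD·BAB·AAD·BAB·BAB·A·BAB·BAB·A·AAD·BAB·AAD·BAB·BAB·A·AAD·BAB·AAD
    A ↦ BAB
    B ↦ AAD
    C ↦ CCB
    D ↦ A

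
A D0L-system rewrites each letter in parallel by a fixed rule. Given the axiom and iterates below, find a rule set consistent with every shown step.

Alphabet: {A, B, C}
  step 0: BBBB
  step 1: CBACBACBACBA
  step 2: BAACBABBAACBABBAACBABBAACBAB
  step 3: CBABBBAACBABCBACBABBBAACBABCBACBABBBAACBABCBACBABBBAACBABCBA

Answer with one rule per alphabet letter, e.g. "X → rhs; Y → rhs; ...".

A->B, B->CBA, C->BAA

  step 2 ⇒ step 3: BAACBABBAACBABBAACBABBAACBAB ⇒ CBA·B·B·BAA·CBA·B·CBA·CBA·B·B·BAA·CBA·B·CBA·CBA·B·B·BAA·CBA·B·CBA·CBA·B·B·BAA·CBA·B·CBA
    A ↦ B
    B ↦ CBA
    C ↦ BAA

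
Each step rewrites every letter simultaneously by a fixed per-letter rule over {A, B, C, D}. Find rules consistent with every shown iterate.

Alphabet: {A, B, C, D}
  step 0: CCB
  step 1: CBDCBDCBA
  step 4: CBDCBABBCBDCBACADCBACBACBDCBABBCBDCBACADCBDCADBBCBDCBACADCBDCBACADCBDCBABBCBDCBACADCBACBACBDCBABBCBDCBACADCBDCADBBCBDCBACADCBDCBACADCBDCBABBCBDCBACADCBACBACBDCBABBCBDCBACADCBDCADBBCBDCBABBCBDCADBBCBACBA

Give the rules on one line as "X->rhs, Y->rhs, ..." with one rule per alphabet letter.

  step 0 ⇒ step 1: CCB ⇒ CBD·CBD·CBA
    B ↦ CBA
    C ↦ CBD
    A ↦ CAD  (constrained at step 1)
    D ↦ BB  (constrained at step 1)

A->CAD, B->CBA, C->CBD, D->BB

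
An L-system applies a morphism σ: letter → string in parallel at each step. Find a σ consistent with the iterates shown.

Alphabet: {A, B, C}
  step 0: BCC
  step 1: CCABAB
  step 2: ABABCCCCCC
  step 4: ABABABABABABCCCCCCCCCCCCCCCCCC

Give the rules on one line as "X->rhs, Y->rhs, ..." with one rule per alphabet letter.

  step 1 ⇒ step 2: CCABAB ⇒ AB·AB·C·CC·C·CC
    A ↦ C
    B ↦ CC
    C ↦ AB

A->C, B->CC, C->AB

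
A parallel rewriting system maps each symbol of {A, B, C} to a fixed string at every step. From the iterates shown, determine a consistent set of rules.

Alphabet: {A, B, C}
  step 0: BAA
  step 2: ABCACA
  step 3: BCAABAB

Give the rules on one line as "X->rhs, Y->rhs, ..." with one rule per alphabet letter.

A->B, B->CA, C->A

  step 2 ⇒ step 3: ABCACA ⇒ B·CA·A·B·A·B
    A ↦ B
    B ↦ CA
    C ↦ A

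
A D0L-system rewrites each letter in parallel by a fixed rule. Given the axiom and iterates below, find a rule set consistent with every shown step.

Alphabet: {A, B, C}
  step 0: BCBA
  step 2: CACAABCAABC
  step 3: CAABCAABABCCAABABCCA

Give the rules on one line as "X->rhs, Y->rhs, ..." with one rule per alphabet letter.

  step 2 ⇒ step 3: CACAABCAABC ⇒ CA·AB·CA·AB·AB·C·CA·AB·AB·C·CA
    A ↦ AB
    B ↦ C
    C ↦ CA

A->AB, B->C, C->CA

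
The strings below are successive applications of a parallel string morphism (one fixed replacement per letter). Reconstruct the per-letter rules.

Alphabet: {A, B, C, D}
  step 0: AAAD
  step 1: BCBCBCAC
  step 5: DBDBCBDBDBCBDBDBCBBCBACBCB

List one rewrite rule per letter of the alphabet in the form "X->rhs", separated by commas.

A->BC, B->D, C->B, D->AC

  step 0 ⇒ step 1: AAAD ⇒ BC·BC·BC·AC
    A ↦ BC
    D ↦ AC
    B ↦ D  (constrained at step 1)
    C ↦ B  (constrained at step 1)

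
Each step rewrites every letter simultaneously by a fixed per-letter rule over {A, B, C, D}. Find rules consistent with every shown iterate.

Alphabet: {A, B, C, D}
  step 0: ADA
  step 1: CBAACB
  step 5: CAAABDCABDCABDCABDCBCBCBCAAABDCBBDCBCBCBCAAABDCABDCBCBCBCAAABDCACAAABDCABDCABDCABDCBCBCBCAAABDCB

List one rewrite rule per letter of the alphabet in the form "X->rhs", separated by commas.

  step 0 ⇒ step 1: ADA ⇒ CB·AA·CB
    A ↦ CB
    D ↦ AA
    B ↦ CA  (constrained at step 1)
    C ↦ BD  (constrained at step 1)

A->CB, B->CA, C->BD, D->AA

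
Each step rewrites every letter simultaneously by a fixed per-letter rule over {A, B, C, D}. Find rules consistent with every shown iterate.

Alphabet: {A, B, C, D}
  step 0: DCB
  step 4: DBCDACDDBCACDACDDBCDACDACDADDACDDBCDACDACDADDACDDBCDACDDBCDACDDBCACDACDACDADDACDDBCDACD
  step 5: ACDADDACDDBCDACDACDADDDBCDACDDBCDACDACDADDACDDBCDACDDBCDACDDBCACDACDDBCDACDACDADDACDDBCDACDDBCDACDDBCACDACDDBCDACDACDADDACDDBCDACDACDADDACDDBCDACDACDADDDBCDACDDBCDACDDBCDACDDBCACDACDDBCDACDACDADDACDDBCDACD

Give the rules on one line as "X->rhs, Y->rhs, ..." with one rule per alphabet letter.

  step 4 ⇒ step 5: DBCDACDDBCACDACDDBCDACDACDADDACDDBCDACDACDADDACDDBCDACDDBCDACDDBCACDACDACDADDACDDBCDACD ⇒ ACD·AD·D·ACD·DBC·D·ACD·ACD·AD·D·DBC·D·ACD·DBC·D·ACD·ACD·AD·D·ACD·DBC·D·ACD·DBC·D·ACD·DBC·ACD·ACD·DBC·D·ACD·ACD·AD·D·ACD·DBC·D·ACD·DBC·D·ACD·DBC·ACD·ACD·DBC·D·ACD·ACD·AD·D·ACD·DBC·D·ACD·ACD·AD·D·ACD·DBC·D·ACD·ACD·AD·D·DBC·D·ACD·DBC·D·ACD·DBC·D·ACD·DBC·ACD·ACD·DBC·D·ACD·ACD·AD·D·ACD·DBC·D·ACD
    A ↦ DBC
    B ↦ AD
    C ↦ D
    D ↦ ACD

A->DBC, B->AD, C->D, D->ACD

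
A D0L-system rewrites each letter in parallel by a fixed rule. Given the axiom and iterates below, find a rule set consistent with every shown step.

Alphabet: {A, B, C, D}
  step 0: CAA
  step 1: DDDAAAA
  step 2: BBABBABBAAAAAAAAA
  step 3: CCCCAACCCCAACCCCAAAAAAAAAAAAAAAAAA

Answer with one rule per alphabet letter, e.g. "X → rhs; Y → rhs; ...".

  step 2 ⇒ step 3: BBABBABBAAAAAAAAA ⇒ CC·CC·AA·CC·CC·AA·CC·CC·AA·AA·AA·AA·AA·AA·AA·AA·AA
    A ↦ AA
    B ↦ CC
  step 0 ⇒ step 1: CAA ⇒ DDD·AA·AA
    C ↦ DDD
  step 1 ⇒ step 2: DDDAAAA ⇒ BBA·BBA·BBA·AA·AA·AA·AA
    D ↦ BBA

A->AA, B->CC, C->DDD, D->BBA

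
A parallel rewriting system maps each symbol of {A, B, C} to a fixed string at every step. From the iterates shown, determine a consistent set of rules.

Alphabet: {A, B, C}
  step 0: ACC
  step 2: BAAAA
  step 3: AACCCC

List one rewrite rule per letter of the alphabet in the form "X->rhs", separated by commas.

  step 2 ⇒ step 3: BAAAA ⇒ AA·C·C·C·C
    A ↦ C
    B ↦ AA
    C ↦ B  (constrained at step 0)

A->C, B->AA, C->B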